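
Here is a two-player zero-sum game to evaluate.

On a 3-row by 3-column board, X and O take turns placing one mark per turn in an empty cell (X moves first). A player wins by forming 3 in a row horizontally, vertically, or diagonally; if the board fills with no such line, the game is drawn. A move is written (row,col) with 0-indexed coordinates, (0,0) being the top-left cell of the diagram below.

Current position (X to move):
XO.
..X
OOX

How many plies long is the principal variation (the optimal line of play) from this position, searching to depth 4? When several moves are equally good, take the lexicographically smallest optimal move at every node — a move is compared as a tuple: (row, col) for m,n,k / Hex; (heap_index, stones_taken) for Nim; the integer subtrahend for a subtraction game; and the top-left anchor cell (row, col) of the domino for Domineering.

PV length from [XO./..X/OOX]: 1 ply

ply 1, X at XO./..X/OOX | (0,2)=+1→XOX/..X/OOX*; (1,0)=-1→XO./X.X/OOX; (1,1)=+1→XO./.XX/OOX
ply 2: XOX/..X/OOX is terminal -1 (O); from XO./..X/OOX depth 4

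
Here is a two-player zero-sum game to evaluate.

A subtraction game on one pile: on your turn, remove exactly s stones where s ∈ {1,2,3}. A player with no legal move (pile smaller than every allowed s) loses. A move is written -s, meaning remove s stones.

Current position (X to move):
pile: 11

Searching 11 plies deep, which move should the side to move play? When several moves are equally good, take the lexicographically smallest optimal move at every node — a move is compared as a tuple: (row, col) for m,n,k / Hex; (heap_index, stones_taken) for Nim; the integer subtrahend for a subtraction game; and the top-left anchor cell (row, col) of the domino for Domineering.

X's best at [11]: -3

ply 1, X at 11 | -1=-1→10; -2=-1→9; -3=+1→8*
ply 2, O at 8 | -1=-1→7*; -2=-1→6; -3=-1→5
ply 3, X at 7 | -1=-1→6; -2=-1→5; -3=+1→4*
ply 4, O at 4 | -1=-1→3*; -2=-1→2; -3=-1→1
ply 5, X at 3 | -1=-1→2; -2=-1→1; -3=+1→0*
ply 6: 0 is terminal -1 (O); from 11 depth 11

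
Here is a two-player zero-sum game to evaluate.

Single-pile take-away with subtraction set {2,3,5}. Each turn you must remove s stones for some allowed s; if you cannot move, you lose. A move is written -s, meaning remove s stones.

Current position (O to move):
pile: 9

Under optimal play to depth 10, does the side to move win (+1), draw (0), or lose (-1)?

value(9, O) = +1

p1 O@[9]: -2[7]+1* -3[6]-1 -5[4]-1
p2 X@[7]: -2[5]-1* -3[4]-1 -5[2]-1
p3 O@[5]: -2[3]-1 -3[2]-1 -5[0]+1*
p4 X@[0] terminal -1; root [9] d10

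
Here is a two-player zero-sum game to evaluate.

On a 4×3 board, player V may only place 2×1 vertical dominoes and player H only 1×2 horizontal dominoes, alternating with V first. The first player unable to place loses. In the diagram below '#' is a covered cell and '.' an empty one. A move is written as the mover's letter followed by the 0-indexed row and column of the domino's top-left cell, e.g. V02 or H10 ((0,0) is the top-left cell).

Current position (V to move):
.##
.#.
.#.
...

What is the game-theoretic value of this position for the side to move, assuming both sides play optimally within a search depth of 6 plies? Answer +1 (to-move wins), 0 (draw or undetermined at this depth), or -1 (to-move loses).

value(.##/.#./.#./..., V) = +1

p1 V@[.##/.#./.#./...]: V00[###/##./.#./...]+1* V10[.##/##./##./...]+1 V12[.##/.##/.##/...]+1 V20[.##/.#./##./#..]+1 V22[.##/.#./.##/..#]+1
p2 H@[###/##./.#./...]: H30[###/##./.#./##.]-1* H31[###/##./.#./.##]-1
p3 V@[###/##./.#./##.]: V12[###/###/.##/##.]+1* V22[###/##./.##/###]+1
p4 H@[###/###/.##/##.] terminal -1; root [.##/.#./.#./...] d6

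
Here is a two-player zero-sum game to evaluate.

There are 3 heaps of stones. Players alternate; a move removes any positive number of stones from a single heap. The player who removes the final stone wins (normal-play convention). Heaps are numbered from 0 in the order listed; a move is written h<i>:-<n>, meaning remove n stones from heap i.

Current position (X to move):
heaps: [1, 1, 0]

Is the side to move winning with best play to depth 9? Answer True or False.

ply 1, X at (1,1,0) | h0:-1=-1→(0,1,0)*; h1:-1=-1→(1,0,0)
ply 2, O at (0,1,0) | h1:-1=+1→(0,0,0)*
ply 3: (0,0,0) is terminal -1 (X); from (1,1,0) depth 9

X winning at [(1,1,0)]: False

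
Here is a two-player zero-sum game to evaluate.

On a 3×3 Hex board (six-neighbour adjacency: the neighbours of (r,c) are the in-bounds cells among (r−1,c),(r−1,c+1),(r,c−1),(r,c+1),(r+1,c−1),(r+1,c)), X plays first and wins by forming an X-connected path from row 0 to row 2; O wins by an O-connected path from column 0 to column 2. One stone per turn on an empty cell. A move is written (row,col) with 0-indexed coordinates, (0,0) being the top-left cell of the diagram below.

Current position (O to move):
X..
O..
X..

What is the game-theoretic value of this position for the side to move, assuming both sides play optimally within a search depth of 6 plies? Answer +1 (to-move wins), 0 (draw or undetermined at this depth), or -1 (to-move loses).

value(X../O../X.., O) = +1

ply 1, O at X../O../X.. | (0,1)=-1→XO./O../X..; (0,2)=+1→X.O/O../X..*; (1,1)=+1→X../OO./X..; (1,2)=-1→X../O.O/X..; (2,1)=-1→X../O../XO.; (2,2)=-1→X../O../X.O
ply 2, X at X.O/O../X.. | (0,1)=-1→XXO/O../X..*; (1,1)=-1→X.O/OX./X..; (1,2)=-1→X.O/O.X/X..; (2,1)=-1→X.O/O../XX.; (2,2)=-1→X.O/O../X.X
ply 3, O at XXO/O../X.. | (1,1)=+1→XXO/OO./X..*; (1,2)=-1→XXO/O.O/X..; (2,1)=-1→XXO/O../XO.; (2,2)=-1→XXO/O../X.O
ply 4: XXO/OO./X.. is terminal -1 (X); from X../O../X.. depth 6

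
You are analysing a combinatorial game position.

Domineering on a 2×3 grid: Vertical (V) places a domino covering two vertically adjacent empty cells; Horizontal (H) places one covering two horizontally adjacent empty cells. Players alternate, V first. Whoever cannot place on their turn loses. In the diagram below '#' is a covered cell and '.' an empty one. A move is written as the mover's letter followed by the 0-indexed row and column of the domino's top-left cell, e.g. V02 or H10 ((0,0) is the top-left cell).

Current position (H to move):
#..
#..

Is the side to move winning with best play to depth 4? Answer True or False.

ply 1, H at #../#.. | H01=+1→###/#..*; H11=+1→#../###
ply 2: ###/#.. is terminal -1 (V); from #../#.. depth 4

H winning at [#../#..]: True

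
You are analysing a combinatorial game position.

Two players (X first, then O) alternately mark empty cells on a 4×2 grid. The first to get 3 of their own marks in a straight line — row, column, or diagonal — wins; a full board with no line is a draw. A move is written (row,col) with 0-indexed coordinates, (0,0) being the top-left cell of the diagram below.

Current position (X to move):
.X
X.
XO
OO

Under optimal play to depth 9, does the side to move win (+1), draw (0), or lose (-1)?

[.X/X./XO/OO] X move#1: (0,0):+1/XX/X./XO/OO*, (1,1):+0/.X/XX/XO/OO
[XX/X./XO/OO] end (terminal -1, O#2); searched .X/X./XO/OO to 9

value(.X/X./XO/OO, X) = +1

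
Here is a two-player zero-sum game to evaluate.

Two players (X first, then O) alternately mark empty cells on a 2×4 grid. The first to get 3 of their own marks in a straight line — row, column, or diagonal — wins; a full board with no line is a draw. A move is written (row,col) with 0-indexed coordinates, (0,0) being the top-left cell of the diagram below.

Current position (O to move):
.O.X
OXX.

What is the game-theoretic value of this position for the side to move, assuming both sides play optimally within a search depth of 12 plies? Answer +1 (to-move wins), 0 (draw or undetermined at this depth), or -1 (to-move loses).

value(.O.X/OXX., O) = 0

ply 1, O at .O.X/OXX. | (0,0)=-1→OO.X/OXX.; (0,2)=-1→.OOX/OXX.; (1,3)=+0→.O.X/OXXO*
ply 2, X at .O.X/OXXO | (0,0)=+0→XO.X/OXXO*; (0,2)=+0→.OXX/OXXO
ply 3, O at XO.X/OXXO | (0,2)=+0→XOOX/OXXO*
ply 4: XOOX/OXXO is terminal +0 (X); from .O.X/OXX. depth 12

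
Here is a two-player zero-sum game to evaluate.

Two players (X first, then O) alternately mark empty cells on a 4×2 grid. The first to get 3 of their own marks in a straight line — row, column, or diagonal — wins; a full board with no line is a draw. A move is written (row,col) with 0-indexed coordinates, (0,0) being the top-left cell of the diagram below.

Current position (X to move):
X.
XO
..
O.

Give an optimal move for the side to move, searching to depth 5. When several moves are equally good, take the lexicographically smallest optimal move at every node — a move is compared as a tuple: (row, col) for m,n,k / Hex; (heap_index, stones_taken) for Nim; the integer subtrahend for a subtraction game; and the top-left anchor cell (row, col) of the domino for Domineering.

X's best at [X./XO/../O.]: (2,0)

ply 1, X at X./XO/../O. | (0,1)=+0→XX/XO/../O.; (2,0)=+1→X./XO/X./O.*; (2,1)=+0→X./XO/.X/O.; (3,1)=+0→X./XO/../OX
ply 2: X./XO/X./O. is terminal -1 (O); from X./XO/../O. depth 5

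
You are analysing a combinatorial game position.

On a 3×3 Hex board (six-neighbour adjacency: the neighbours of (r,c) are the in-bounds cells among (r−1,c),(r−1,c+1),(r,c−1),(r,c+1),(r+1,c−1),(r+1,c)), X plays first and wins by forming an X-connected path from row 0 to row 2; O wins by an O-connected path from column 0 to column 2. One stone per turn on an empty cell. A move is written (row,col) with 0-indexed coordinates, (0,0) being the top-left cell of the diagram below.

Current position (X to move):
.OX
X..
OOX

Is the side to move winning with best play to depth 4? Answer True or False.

ply 1, X at .OX/X../OOX | (0,0)=-1→XOX/X../OOX; (1,1)=-1→.OX/XX./OOX; (1,2)=+1→.OX/X.X/OOX*
ply 2: .OX/X.X/OOX is terminal -1 (O); from .OX/X../OOX depth 4

X winning at [.OX/X../OOX]: True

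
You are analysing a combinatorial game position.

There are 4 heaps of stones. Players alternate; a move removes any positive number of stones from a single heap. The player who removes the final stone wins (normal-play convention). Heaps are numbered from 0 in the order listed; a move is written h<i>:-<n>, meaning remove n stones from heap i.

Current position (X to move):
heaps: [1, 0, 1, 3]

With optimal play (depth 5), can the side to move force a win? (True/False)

[(1,0,1,3)] X move#1: h0:-1:-1/(0,0,1,3), h2:-1:-1/(1,0,0,3), h3:-1:-1/(1,0,1,2), h3:-2:-1/(1,0,1,1), h3:-3:+1/(1,0,1,0)*
[(1,0,1,0)] O move#2: h0:-1:-1/(0,0,1,0)*, h2:-1:-1/(1,0,0,0)
[(0,0,1,0)] X move#3: h2:-1:+1/(0,0,0,0)*
[(0,0,0,0)] end (terminal -1, O#4); searched (1,0,1,3) to 5

X winning at [(1,0,1,3)]: True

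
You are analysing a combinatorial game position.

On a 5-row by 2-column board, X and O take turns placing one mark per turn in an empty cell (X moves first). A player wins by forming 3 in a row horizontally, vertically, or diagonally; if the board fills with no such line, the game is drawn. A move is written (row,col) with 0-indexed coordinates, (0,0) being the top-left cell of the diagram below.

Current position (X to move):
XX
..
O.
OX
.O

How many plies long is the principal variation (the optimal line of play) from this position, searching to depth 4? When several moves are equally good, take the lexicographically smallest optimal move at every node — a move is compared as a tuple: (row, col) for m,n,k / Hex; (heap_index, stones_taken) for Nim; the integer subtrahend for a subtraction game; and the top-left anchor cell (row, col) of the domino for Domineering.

PV length from [XX/../O./OX/.O]: 2 plies

ply 1, X at XX/../O./OX/.O | (1,0)=-1→XX/X./O./OX/.O*; (1,1)=-1→XX/.X/O./OX/.O; (2,1)=-1→XX/../OX/OX/.O; (4,0)=-1→XX/../O./OX/XO
ply 2, O at XX/X./O./OX/.O | (1,1)=+0→XX/XO/O./OX/.O; (2,1)=+0→XX/X./OO/OX/.O; (4,0)=+1→XX/X./O./OX/OO*
ply 3: XX/X./O./OX/OO is terminal -1 (X); from XX/../O./OX/.O depth 4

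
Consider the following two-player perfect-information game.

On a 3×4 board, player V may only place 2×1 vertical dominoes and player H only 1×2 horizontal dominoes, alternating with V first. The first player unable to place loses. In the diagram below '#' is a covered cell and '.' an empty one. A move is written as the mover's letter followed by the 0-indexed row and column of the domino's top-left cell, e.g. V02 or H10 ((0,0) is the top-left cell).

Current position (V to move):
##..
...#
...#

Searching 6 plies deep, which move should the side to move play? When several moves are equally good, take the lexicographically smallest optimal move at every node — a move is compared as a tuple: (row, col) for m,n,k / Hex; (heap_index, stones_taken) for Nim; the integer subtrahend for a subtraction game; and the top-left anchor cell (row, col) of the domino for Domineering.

V's best at [##../...#/...#]: V11

ply 1, V at ##../...#/...# | V02=-1→###./..##/...#; V10=-1→##../#..#/#..#; V11=+1→##../.#.#/.#.#*; V12=-1→##../..##/..##
ply 2, H at ##../.#.#/.#.# | H02=-1→####/.#.#/.#.#*
ply 3, V at ####/.#.#/.#.# | V10=+1→####/##.#/##.#*; V12=+1→####/.###/.###
ply 4: ####/##.#/##.# is terminal -1 (H); from ##../...#/...# depth 6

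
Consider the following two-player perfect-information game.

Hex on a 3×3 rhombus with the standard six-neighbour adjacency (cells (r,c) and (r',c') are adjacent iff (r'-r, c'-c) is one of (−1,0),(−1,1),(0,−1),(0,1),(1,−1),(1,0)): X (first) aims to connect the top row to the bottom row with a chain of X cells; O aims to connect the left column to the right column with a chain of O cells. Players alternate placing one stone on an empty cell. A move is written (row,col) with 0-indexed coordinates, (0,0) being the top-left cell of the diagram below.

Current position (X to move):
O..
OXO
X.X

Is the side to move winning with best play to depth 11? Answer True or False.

X winning at [O../OXO/X.X]: True

p1 X@[O../OXO/X.X]: (0,1)[OX./OXO/X.X]+1* (0,2)[O.X/OXO/X.X]+1 (2,1)[O../OXO/XXX]+1
p2 O@[OX./OXO/X.X] terminal -1; root [O../OXO/X.X] d11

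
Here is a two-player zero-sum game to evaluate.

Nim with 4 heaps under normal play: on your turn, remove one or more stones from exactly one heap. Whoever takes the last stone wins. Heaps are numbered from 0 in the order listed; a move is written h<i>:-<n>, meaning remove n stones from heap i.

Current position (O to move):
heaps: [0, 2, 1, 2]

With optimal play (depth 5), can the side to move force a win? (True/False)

O winning at [(0,2,1,2)]: True

p1 O@[(0,2,1,2)]: h1:-1[(0,1,1,2)]-1 h1:-2[(0,0,1,2)]-1 h2:-1[(0,2,0,2)]+1* h3:-1[(0,2,1,1)]-1 h3:-2[(0,2,1,0)]-1
p2 X@[(0,2,0,2)]: h1:-1[(0,1,0,2)]-1* h1:-2[(0,0,0,2)]-1 h3:-1[(0,2,0,1)]-1 h3:-2[(0,2,0,0)]-1
p3 O@[(0,1,0,2)]: h1:-1[(0,0,0,2)]-1 h3:-1[(0,1,0,1)]+1* h3:-2[(0,1,0,0)]-1
p4 X@[(0,1,0,1)]: h1:-1[(0,0,0,1)]-1* h3:-1[(0,1,0,0)]-1
p5 O@[(0,0,0,1)]: h3:-1[(0,0,0,0)]+1*
p6 X@[(0,0,0,0)] terminal -1; root [(0,2,1,2)] d5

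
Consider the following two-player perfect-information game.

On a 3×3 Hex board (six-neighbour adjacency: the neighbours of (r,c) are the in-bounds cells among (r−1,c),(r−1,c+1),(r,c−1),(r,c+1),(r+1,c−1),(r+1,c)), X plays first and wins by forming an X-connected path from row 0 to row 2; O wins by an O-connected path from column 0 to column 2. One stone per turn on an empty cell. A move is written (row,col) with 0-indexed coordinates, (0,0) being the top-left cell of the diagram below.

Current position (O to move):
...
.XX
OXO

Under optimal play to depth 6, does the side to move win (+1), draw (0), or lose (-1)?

value(.../.XX/OXO, O) = -1

ply 1, O at .../.XX/OXO | (0,0)=-1→O../.XX/OXO*; (0,1)=-1→.O./.XX/OXO; (0,2)=-1→..O/.XX/OXO; (1,0)=-1→.../OXX/OXO
ply 2, X at O../.XX/OXO | (0,1)=+1→OX./.XX/OXO*; (0,2)=+1→O.X/.XX/OXO; (1,0)=+1→O../XXX/OXO
ply 3: OX./.XX/OXO is terminal -1 (O); from .../.XX/OXO depth 6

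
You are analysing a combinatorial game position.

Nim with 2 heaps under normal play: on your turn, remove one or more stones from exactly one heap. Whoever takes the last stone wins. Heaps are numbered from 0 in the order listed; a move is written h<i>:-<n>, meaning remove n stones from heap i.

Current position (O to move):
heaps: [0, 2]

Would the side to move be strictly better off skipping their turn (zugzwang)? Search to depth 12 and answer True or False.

zugzwang((0,2), O) = False

[(0,2)] O move#1: h1:-1:-1/(0,1), h1:-2:+1/(0,0)*
[(0,0)] end (terminal -1, X#2); searched (0,2) to 12
pass branch (X moves first from the same position):
  | [(0,2)] X move#1: h1:-1:-1/(0,1), h1:-2:+1/(0,0)*
  | [(0,0)] end (terminal -1, O#2); searched (0,2) to 12
O moving scores +1; O passing scores -1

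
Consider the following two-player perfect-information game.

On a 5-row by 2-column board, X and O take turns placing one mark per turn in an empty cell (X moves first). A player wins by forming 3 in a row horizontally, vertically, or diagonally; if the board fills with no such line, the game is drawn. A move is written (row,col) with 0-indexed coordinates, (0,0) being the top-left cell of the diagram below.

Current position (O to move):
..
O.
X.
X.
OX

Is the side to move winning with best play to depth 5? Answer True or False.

[../O./X./X./OX] O move#1: (0,0):+0/O./O./X./X./OX*, (0,1):+0/.O/O./X./X./OX, (1,1):+0/../OO/X./X./OX, (2,1):+0/../O./XO/X./OX, (3,1):+0/../O./X./XO/OX
[O./O./X./X./OX] X move#2: (0,1):+0/OX/O./X./X./OX*, (1,1):+0/O./OX/X./X./OX, (2,1):+0/O./O./XX/X./OX, (3,1):+0/O./O./X./XX/OX
[OX/O./X./X./OX] O move#3: (1,1):+0/OX/OO/X./X./OX*, (2,1):+0/OX/O./XO/X./OX, (3,1):+0/OX/O./X./XO/OX
[OX/OO/X./X./OX] X move#4: (2,1):+0/OX/OO/XX/X./OX*, (3,1):+0/OX/OO/X./XX/OX
[OX/OO/XX/X./OX] O move#5: (3,1):+0/OX/OO/XX/XO/OX*
[OX/OO/XX/XO/OX] end (terminal +0, X#6); searched ../O./X./X./OX to 5

O winning at [../O./X./X./OX]: False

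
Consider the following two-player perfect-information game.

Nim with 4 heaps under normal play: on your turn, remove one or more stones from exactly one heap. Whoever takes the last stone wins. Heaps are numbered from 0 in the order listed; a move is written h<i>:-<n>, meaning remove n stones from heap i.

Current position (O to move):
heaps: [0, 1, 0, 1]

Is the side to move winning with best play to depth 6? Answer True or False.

p1 O@[(0,1,0,1)]: h1:-1[(0,0,0,1)]-1* h3:-1[(0,1,0,0)]-1
p2 X@[(0,0,0,1)]: h3:-1[(0,0,0,0)]+1*
p3 O@[(0,0,0,0)] terminal -1; root [(0,1,0,1)] d6

O winning at [(0,1,0,1)]: False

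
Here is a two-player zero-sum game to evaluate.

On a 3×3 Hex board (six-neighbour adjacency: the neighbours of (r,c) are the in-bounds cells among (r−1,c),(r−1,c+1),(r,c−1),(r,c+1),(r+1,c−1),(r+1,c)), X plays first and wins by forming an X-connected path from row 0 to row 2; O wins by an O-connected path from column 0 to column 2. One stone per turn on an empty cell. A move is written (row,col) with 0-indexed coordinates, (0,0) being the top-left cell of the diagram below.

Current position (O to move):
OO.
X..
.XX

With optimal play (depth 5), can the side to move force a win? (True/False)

O winning at [OO./X../.XX]: True

[OO./X../.XX] O move#1: (0,2):+1/OOO/X../.XX*, (1,1):+1/OO./XO./.XX, (1,2):+1/OO./X.O/.XX, (2,0):-1/OO./X../OXX
[OOO/X../.XX] end (terminal -1, X#2); searched OO./X../.XX to 5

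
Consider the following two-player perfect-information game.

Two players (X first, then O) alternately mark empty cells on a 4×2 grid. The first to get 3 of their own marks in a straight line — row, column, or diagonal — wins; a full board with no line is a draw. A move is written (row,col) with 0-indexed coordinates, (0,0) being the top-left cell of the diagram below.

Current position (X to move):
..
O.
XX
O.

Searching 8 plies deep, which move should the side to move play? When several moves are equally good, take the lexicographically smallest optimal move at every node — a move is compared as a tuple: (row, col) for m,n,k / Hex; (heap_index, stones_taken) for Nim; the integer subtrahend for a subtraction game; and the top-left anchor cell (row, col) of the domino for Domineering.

ply 1, X at ../O./XX/O. | (0,0)=+0→X./O./XX/O.; (0,1)=+0→.X/O./XX/O.; (1,1)=+1→../OX/XX/O.*; (3,1)=+0→../O./XX/OX
ply 2, O at ../OX/XX/O. | (0,0)=-1→O./OX/XX/O.*; (0,1)=-1→.O/OX/XX/O.; (3,1)=-1→../OX/XX/OO
ply 3, X at O./OX/XX/O. | (0,1)=+1→OX/OX/XX/O.*; (3,1)=+1→O./OX/XX/OX
ply 4: OX/OX/XX/O. is terminal -1 (O); from ../O./XX/O. depth 8

X's best at [../O./XX/O.]: (1,1)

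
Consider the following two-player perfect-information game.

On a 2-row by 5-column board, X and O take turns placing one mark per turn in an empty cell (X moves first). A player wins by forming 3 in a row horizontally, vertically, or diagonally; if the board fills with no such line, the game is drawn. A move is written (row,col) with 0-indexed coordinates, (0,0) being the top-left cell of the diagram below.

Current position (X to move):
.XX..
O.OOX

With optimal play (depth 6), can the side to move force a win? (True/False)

[.XX../O.OOX] X move#1: (0,0):+1/XXX../O.OOX*, (0,3):+1/.XXX./O.OOX, (0,4):-1/.XX.X/O.OOX, (1,1):+1/.XX../OXOOX
[XXX../O.OOX] end (terminal -1, O#2); searched .XX../O.OOX to 6

X winning at [.XX../O.OOX]: True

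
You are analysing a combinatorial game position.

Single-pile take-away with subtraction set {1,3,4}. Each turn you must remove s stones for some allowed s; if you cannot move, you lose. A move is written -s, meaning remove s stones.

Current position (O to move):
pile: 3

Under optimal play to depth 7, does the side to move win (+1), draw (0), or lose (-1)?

value(3, O) = +1

ply 1, O at 3 | -1=+1→2*; -3=+1→0
ply 2, X at 2 | -1=-1→1*
ply 3, O at 1 | -1=+1→0*
ply 4: 0 is terminal -1 (X); from 3 depth 7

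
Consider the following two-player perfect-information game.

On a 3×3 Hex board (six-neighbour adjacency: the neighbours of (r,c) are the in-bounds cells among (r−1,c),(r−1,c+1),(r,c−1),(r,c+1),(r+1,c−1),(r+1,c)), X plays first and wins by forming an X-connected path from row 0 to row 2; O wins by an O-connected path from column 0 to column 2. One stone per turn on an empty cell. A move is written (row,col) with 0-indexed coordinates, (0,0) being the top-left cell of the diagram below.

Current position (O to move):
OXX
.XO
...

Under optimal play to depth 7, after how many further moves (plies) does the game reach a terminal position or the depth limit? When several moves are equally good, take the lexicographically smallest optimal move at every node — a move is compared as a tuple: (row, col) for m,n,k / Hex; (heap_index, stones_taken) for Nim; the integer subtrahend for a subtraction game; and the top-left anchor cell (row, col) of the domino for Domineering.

[OXX/.XO/...] O move#1: (1,0):-1/OXX/OXO/...*, (2,0):-1/OXX/.XO/O.., (2,1):-1/OXX/.XO/.O., (2,2):-1/OXX/.XO/..O
[OXX/OXO/...] X move#2: (2,0):+1/OXX/OXO/X..*, (2,1):+1/OXX/OXO/.X., (2,2):+1/OXX/OXO/..X
[OXX/OXO/X..] end (terminal -1, O#3); searched OXX/.XO/... to 7

PV length from [OXX/.XO/...]: 2 plies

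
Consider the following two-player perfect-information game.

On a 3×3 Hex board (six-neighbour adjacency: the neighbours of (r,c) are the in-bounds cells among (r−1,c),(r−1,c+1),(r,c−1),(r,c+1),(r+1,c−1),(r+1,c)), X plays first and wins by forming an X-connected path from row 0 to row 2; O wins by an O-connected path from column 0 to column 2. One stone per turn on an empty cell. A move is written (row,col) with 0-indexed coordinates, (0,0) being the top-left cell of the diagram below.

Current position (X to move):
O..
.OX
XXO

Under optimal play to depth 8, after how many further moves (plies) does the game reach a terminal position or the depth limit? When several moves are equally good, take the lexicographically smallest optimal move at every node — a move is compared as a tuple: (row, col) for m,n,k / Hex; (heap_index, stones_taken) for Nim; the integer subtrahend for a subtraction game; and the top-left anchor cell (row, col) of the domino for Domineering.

ply 1, X at O../.OX/XXO | (0,1)=+1→OX./.OX/XXO*; (0,2)=+1→O.X/.OX/XXO; (1,0)=+1→O../XOX/XXO
ply 2, O at OX./.OX/XXO | (0,2)=-1→OXO/.OX/XXO*; (1,0)=-1→OX./OOX/XXO
ply 3, X at OXO/.OX/XXO | (1,0)=+1→OXO/XOX/XXO*
ply 4: OXO/XOX/XXO is terminal -1 (O); from O../.OX/XXO depth 8

PV length from [O../.OX/XXO]: 3 plies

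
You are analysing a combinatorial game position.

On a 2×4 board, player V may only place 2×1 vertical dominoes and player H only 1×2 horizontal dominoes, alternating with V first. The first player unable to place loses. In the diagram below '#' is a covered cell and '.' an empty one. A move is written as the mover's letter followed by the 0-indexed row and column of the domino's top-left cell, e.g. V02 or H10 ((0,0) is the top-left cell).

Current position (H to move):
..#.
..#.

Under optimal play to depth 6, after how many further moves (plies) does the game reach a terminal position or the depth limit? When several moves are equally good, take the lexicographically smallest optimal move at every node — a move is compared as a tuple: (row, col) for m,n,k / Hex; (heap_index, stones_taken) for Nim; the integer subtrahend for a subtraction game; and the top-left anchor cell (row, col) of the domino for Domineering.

ply 1, H at ..#./..#. | H00=+1→###./..#.*; H10=+1→..#./###.
ply 2, V at ###./..#. | V03=-1→####/..##*
ply 3, H at ####/..## | H10=+1→####/####*
ply 4: ####/#### is terminal -1 (V); from ..#./..#. depth 6

PV length from [..#./..#.]: 3 plies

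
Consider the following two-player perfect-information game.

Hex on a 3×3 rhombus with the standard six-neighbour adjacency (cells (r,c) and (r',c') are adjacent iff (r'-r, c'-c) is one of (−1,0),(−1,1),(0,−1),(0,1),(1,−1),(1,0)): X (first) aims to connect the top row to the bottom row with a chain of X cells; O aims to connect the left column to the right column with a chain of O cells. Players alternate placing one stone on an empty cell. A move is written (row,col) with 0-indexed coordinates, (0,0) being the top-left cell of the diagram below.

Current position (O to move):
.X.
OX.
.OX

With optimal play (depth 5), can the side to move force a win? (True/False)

[.X./OX./.OX] O move#1: (0,0):-1/OX./OX./.OX*, (0,2):-1/.XO/OX./.OX, (1,2):-1/.X./OXO/.OX, (2,0):-1/.X./OX./OOX
[OX./OX./.OX] X move#2: (0,2):+1/OXX/OX./.OX*, (1,2):+1/OX./OXX/.OX, (2,0):+1/OX./OX./XOX
[OXX/OX./.OX] O move#3: (1,2):-1/OXX/OXO/.OX*, (2,0):-1/OXX/OX./OOX
[OXX/OXO/.OX] X move#4: (2,0):+1/OXX/OXO/XOX*
[OXX/OXO/XOX] end (terminal -1, O#5); searched .X./OX./.OX to 5

O winning at [.X./OX./.OX]: False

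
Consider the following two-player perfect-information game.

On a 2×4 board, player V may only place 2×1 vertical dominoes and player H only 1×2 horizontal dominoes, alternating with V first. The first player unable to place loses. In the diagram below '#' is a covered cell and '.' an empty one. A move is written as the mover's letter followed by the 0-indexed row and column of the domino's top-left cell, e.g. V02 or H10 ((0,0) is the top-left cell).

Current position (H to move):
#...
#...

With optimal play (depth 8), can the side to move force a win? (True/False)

H winning at [#.../#...]: True

[#.../#...] H move#1: H01:+1/###./#...*, H02:+1/#.##/#..., H11:+1/#.../###., H12:+1/#.../#.##
[###./#...] V move#2: V03:-1/####/#..#*
[####/#..#] H move#3: H11:+1/####/####*
[####/####] end (terminal -1, V#4); searched #.../#... to 8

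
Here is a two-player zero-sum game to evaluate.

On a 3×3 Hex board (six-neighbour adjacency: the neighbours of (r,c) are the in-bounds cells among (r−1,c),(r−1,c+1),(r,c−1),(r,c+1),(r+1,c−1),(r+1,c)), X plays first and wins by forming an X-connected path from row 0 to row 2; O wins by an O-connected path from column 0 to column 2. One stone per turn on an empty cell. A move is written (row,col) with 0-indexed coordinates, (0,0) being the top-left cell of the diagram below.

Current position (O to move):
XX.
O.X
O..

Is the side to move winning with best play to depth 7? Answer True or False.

ply 1, O at XX./O.X/O.. | (0,2)=-1→XXO/O.X/O..*; (1,1)=-1→XX./OOX/O..; (2,1)=-1→XX./O.X/OO.; (2,2)=-1→XX./O.X/O.O
ply 2, X at XXO/O.X/O.. | (1,1)=+1→XXO/OXX/O..*; (2,1)=-1→XXO/O.X/OX.; (2,2)=-1→XXO/O.X/O.X
ply 3, O at XXO/OXX/O.. | (2,1)=-1→XXO/OXX/OO.*; (2,2)=-1→XXO/OXX/O.O
ply 4, X at XXO/OXX/OO. | (2,2)=+1→XXO/OXX/OOX*
ply 5: XXO/OXX/OOX is terminal -1 (O); from XX./O.X/O.. depth 7

O winning at [XX./O.X/O..]: False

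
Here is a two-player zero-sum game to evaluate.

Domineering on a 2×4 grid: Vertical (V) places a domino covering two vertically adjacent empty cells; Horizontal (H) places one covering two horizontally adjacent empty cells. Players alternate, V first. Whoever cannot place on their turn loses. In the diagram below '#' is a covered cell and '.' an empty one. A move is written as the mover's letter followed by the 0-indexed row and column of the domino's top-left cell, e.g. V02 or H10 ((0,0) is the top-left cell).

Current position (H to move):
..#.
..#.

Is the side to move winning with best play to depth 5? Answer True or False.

p1 H@[..#./..#.]: H00[###./..#.]+1* H10[..#./###.]+1
p2 V@[###./..#.]: V03[####/..##]-1*
p3 H@[####/..##]: H10[####/####]+1*
p4 V@[####/####] terminal -1; root [..#./..#.] d5

H winning at [..#./..#.]: True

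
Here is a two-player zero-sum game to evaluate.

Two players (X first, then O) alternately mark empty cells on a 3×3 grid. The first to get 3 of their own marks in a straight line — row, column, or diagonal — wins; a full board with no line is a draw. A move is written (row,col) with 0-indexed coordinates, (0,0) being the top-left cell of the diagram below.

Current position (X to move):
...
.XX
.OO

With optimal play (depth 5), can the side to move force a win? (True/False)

X winning at [.../.XX/.OO]: True

[.../.XX/.OO] X move#1: (0,0):-1/X../.XX/.OO, (0,1):-1/.X./.XX/.OO, (0,2):-1/..X/.XX/.OO, (1,0):+1/.../XXX/.OO*, (2,0):+1/.../.XX/XOO
[.../XXX/.OO] end (terminal -1, O#2); searched .../.XX/.OO to 5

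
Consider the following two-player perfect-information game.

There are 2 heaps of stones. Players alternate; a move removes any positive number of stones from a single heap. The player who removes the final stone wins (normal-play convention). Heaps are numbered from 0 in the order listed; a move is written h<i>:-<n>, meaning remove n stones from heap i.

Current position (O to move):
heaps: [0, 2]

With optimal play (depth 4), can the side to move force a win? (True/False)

O winning at [(0,2)]: True

[(0,2)] O move#1: h1:-1:-1/(0,1), h1:-2:+1/(0,0)*
[(0,0)] end (terminal -1, X#2); searched (0,2) to 4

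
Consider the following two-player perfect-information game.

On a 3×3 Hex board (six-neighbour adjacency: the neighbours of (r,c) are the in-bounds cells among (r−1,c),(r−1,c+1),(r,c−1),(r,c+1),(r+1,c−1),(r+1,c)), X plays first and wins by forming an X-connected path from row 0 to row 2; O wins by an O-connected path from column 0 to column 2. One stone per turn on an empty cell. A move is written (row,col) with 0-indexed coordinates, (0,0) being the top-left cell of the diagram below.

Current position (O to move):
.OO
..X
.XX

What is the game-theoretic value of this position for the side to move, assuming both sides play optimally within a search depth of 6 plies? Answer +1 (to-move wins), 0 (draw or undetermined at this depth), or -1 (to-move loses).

p1 O@[.OO/..X/.XX]: (0,0)[OOO/..X/.XX]+1* (1,0)[.OO/O.X/.XX]+1 (1,1)[.OO/.OX/.XX]+1 (2,0)[.OO/..X/OXX]+1
p2 X@[OOO/..X/.XX] terminal -1; root [.OO/..X/.XX] d6

value(.OO/..X/.XX, O) = +1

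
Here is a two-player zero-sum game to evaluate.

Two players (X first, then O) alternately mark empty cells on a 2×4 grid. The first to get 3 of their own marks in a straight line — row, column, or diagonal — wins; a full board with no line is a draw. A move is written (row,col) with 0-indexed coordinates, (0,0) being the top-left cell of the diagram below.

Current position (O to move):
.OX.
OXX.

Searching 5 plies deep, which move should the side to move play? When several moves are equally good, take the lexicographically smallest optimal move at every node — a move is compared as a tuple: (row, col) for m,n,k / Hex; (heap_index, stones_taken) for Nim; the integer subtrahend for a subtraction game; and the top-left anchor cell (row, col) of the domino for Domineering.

ply 1, O at .OX./OXX. | (0,0)=-1→OOX./OXX.; (0,3)=-1→.OXO/OXX.; (1,3)=+0→.OX./OXXO*
ply 2, X at .OX./OXXO | (0,0)=+0→XOX./OXXO*; (0,3)=+0→.OXX/OXXO
ply 3, O at XOX./OXXO | (0,3)=+0→XOXO/OXXO*
ply 4: XOXO/OXXO is terminal +0 (X); from .OX./OXX. depth 5

O's best at [.OX./OXX.]: (1,3)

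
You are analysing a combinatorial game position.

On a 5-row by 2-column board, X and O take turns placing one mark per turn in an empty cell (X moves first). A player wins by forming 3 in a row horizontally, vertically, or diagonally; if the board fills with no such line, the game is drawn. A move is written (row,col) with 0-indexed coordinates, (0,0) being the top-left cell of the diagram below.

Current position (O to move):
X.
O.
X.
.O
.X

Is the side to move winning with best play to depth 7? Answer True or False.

ply 1, O at X./O./X./.O/.X | (0,1)=+0→XO/O./X./.O/.X*; (1,1)=+0→X./OO/X./.O/.X; (2,1)=+0→X./O./XO/.O/.X; (3,0)=+0→X./O./X./OO/.X; (4,0)=+0→X./O./X./.O/OX
ply 2, X at XO/O./X./.O/.X | (1,1)=+0→XO/OX/X./.O/.X*; (2,1)=+0→XO/O./XX/.O/.X; (3,0)=+0→XO/O./X./XO/.X; (4,0)=+0→XO/O./X./.O/XX
ply 3, O at XO/OX/X./.O/.X | (2,1)=+0→XO/OX/XO/.O/.X*; (3,0)=+0→XO/OX/X./OO/.X; (4,0)=+0→XO/OX/X./.O/OX
ply 4, X at XO/OX/XO/.O/.X | (3,0)=+0→XO/OX/XO/XO/.X*; (4,0)=+0→XO/OX/XO/.O/XX
ply 5, O at XO/OX/XO/XO/.X | (4,0)=+0→XO/OX/XO/XO/OX*
ply 6: XO/OX/XO/XO/OX is terminal +0 (X); from X./O./X./.O/.X depth 7

O winning at [X./O./X./.O/.X]: False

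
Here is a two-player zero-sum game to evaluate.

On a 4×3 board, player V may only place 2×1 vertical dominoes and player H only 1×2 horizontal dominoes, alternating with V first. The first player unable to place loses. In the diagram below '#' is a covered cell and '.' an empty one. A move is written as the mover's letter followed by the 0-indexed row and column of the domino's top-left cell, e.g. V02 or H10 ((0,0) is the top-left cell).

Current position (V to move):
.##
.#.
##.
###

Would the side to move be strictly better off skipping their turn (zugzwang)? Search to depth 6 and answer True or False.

zugzwang(.##/.#./##./###, V) = False

[.##/.#./##./###] V move#1: V00:+1/###/##./##./###*, V12:+1/.##/.##/###/###
[###/##./##./###] end (terminal -1, H#2); searched .##/.#./##./### to 6
suppose V passes — search the same position with H to move:
pass> [.##/.#./##./###] end (terminal -1, H#1); searched .##/.#./##./### to 6
for V: play +1, pass +1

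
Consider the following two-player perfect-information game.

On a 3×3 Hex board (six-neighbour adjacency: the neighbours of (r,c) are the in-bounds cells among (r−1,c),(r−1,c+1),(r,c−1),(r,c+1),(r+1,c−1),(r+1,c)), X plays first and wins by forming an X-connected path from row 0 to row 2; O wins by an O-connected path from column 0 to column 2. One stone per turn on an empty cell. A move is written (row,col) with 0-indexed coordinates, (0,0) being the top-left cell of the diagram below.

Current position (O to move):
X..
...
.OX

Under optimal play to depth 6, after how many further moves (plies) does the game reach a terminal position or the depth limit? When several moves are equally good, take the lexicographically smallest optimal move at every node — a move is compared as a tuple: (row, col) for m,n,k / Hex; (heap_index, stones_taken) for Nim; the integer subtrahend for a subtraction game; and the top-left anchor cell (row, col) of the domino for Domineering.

[X../.../.OX] O move#1: (0,1):-1/XO./.../.OX, (0,2):-1/X.O/.../.OX, (1,0):-1/X../O../.OX, (1,1):+1/X../.O./.OX*, (1,2):-1/X../..O/.OX, (2,0):-1/X../.../OOX
[X../.O./.OX] X move#2: (0,1):-1/XX./.O./.OX*, (0,2):-1/X.X/.O./.OX, (1,0):-1/X../XO./.OX, (1,2):-1/X../.OX/.OX, (2,0):-1/X../.O./XOX
[XX./.O./.OX] O move#3: (0,2):+1/XXO/.O./.OX*, (1,0):+1/XX./OO./.OX, (1,2):+1/XX./.OO/.OX, (2,0):+1/XX./.O./OOX
[XXO/.O./.OX] X move#4: (1,0):-1/XXO/XO./.OX*, (1,2):-1/XXO/.OX/.OX, (2,0):-1/XXO/.O./XOX
[XXO/XO./.OX] O move#5: (1,2):-1/XXO/XOO/.OX, (2,0):+1/XXO/XO./OOX*
[XXO/XO./OOX] end (terminal -1, X#6); searched X../.../.OX to 6

PV length from [X../.../.OX]: 5 plies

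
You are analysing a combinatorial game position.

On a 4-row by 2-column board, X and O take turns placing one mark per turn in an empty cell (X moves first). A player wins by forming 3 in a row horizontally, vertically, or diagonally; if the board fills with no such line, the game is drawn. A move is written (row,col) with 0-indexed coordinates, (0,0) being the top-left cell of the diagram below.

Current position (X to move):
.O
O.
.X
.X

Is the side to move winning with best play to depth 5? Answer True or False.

X winning at [.O/O./.X/.X]: True

p1 X@[.O/O./.X/.X]: (0,0)[XO/O./.X/.X]+0 (1,1)[.O/OX/.X/.X]+1* (2,0)[.O/O./XX/.X]+0 (3,0)[.O/O./.X/XX]+0
p2 O@[.O/OX/.X/.X] terminal -1; root [.O/O./.X/.X] d5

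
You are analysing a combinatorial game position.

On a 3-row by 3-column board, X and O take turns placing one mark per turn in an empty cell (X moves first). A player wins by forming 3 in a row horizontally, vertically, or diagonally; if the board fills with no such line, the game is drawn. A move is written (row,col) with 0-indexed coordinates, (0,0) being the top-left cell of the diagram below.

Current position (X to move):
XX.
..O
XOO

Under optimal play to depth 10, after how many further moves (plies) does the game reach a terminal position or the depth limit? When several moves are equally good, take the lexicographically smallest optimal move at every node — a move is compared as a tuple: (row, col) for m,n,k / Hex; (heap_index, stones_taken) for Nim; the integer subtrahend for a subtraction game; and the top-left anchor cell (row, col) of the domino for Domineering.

PV length from [XX./..O/XOO]: 1 ply

p1 X@[XX./..O/XOO]: (0,2)[XXX/..O/XOO]+1* (1,0)[XX./X.O/XOO]+1 (1,1)[XX./.XO/XOO]-1
p2 O@[XXX/..O/XOO] terminal -1; root [XX./..O/XOO] d10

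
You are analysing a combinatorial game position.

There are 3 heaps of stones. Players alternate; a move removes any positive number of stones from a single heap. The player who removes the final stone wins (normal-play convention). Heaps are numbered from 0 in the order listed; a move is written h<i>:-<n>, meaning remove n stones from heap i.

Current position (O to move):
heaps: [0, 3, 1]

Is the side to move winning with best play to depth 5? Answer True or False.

O winning at [(0,3,1)]: True

[(0,3,1)] O move#1: h1:-1:-1/(0,2,1), h1:-2:+1/(0,1,1)*, h1:-3:-1/(0,0,1), h2:-1:-1/(0,3,0)
[(0,1,1)] X move#2: h1:-1:-1/(0,0,1)*, h2:-1:-1/(0,1,0)
[(0,0,1)] O move#3: h2:-1:+1/(0,0,0)*
[(0,0,0)] end (terminal -1, X#4); searched (0,3,1) to 5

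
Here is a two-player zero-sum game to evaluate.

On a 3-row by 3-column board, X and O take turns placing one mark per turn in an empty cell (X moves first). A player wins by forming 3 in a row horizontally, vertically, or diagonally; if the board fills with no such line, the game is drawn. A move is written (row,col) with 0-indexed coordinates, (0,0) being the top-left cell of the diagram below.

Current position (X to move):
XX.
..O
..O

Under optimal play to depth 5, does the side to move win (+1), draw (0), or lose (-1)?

[XX./..O/..O] X move#1: (0,2):+1/XXX/..O/..O*, (1,0):-1/XX./X.O/..O, (1,1):-1/XX./.XO/..O, (2,0):-1/XX./..O/X.O, (2,1):-1/XX./..O/.XO
[XXX/..O/..O] end (terminal -1, O#2); searched XX./..O/..O to 5

value(XX./..O/..O, X) = +1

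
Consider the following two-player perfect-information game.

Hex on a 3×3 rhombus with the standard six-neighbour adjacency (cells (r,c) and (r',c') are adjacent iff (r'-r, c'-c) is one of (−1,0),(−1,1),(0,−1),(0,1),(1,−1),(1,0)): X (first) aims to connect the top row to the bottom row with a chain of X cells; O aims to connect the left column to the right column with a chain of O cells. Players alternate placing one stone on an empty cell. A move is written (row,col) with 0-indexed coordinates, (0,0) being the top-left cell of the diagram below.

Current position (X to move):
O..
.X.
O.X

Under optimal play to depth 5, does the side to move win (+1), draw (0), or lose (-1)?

value(O../.X./O.X, X) = +1

ply 1, X at O../.X./O.X | (0,1)=+1→OX./.X./O.X*; (0,2)=+1→O.X/.X./O.X; (1,0)=+1→O../XX./O.X; (1,2)=+1→O../.XX/O.X; (2,1)=+1→O../.X./OXX
ply 2, O at OX./.X./O.X | (0,2)=-1→OXO/.X./O.X*; (1,0)=-1→OX./OX./O.X; (1,2)=-1→OX./.XO/O.X; (2,1)=-1→OX./.X./OOX
ply 3, X at OXO/.X./O.X | (1,0)=+1→OXO/XX./O.X*; (1,2)=+1→OXO/.XX/O.X; (2,1)=+1→OXO/.X./OXX
ply 4, O at OXO/XX./O.X | (1,2)=-1→OXO/XXO/O.X*; (2,1)=-1→OXO/XX./OOX
ply 5, X at OXO/XXO/O.X | (2,1)=+1→OXO/XXO/OXX*
ply 6: OXO/XXO/OXX is terminal -1 (O); from O../.X./O.X depth 5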